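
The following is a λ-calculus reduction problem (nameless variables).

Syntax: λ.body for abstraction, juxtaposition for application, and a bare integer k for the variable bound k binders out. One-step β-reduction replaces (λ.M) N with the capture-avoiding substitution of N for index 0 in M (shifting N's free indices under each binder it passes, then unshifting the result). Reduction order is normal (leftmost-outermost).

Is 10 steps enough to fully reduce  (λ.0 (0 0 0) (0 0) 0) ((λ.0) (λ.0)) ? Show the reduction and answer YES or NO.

Answer: NO — after 10 steps the term is (λ.0) ((λ.0) (λ.0)) ((λ.0) (λ.0)), not yet normal

Working:
  start: (λ.0 (0 0 0) (0 0) 0) ((λ.0) (λ.0))
  step 1: (λ.0) (λ.0) ((λ.0) (λ.0) ((λ.0) (λ.0)) ((λ.0) (λ.0))) ((λ.0) (λ.0) ((λ.0) (λ.0))) ((λ.0) (λ.0))
  step 2: (λ.0) ((λ.0) (λ.0) ((λ.0) (λ.0)) ((λ.0) (λ.0))) ((λ.0) (λ.0) ((λ.0) (λ.0))) ((λ.0) (λ.0))
  step 3: (λ.0) (λ.0) ((λ.0) (λ.0)) ((λ.0) (λ.0)) ((λ.0) (λ.0) ((λ.0) (λ.0))) ((λ.0) (λ.0))
  step 4: (λ.0) ((λ.0) (λ.0)) ((λ.0) (λ.0)) ((λ.0) (λ.0) ((λ.0) (λ.0))) ((λ.0) (λ.0))
  step 5: (λ.0) (λ.0) ((λ.0) (λ.0)) ((λ.0) (λ.0) ((λ.0) (λ.0))) ((λ.0) (λ.0))
  step 6: (λ.0) ((λ.0) (λ.0)) ((λ.0) (λ.0) ((λ.0) (λ.0))) ((λ.0) (λ.0))
  step 7: (λ.0) (λ.0) ((λ.0) (λ.0) ((λ.0) (λ.0))) ((λ.0) (λ.0))
  step 8: (λ.0) ((λ.0) (λ.0) ((λ.0) (λ.0))) ((λ.0) (λ.0))
  step 9: (λ.0) (λ.0) ((λ.0) (λ.0)) ((λ.0) (λ.0))
  step 10: (λ.0) ((λ.0) (λ.0)) ((λ.0) (λ.0))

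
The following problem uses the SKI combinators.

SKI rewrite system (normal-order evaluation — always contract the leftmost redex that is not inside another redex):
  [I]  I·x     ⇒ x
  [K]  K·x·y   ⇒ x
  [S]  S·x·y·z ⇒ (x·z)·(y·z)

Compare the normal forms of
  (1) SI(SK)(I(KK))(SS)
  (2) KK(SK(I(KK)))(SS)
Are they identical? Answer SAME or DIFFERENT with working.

Term A:
  start: SI(SK)(I(KK))(SS)
  step 1: I(I(KK))(SK(I(KK)))(SS)
  step 2: I(KK)(SK(I(KK)))(SS)
  step 3: KK(SK(I(KK)))(SS)
  step 4: K(SS)

Term B:
  start: KK(SK(I(KK)))(SS)
  step 1: K(SS)

Answer: SAME — A ⇓ K(SS), B ⇓ K(SS)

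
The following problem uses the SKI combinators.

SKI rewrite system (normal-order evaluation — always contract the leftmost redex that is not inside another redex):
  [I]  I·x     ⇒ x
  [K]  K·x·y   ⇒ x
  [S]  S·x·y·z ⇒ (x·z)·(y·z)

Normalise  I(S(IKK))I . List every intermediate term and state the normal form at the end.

  start: I(S(IKK))I
  [1] S(IKK)I
  [2] S(KK)I

Answer: normal form = S(KK)I  (in 2 steps)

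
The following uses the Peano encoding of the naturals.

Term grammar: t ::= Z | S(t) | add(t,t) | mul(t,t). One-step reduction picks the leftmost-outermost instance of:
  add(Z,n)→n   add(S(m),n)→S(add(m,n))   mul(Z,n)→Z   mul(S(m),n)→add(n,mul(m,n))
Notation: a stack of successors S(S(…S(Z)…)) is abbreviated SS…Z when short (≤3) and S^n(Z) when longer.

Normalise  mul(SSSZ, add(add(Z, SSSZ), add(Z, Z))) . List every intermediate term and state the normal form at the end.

Answer: normal form = S^9(Z)  (in 34 steps)

Derivation:
  start: mul(SSSZ, add(add(Z, SSSZ), add(Z, Z)))
  →1  add(add(add(Z, SSSZ), add(Z, Z)), mul(SSZ, add(add(Z, SSSZ), add(Z, Z))))
  →2  add(add(SSSZ, add(Z, Z)), mul(SSZ, add(add(Z, SSSZ), add(Z, Z))))
  →3  add(S(add(SSZ, add(Z, Z))), mul(SSZ, add(add(Z, SSSZ), add(Z, Z))))
  →4  S(add(add(SSZ, add(Z, Z)), mul(SSZ, add(add(Z, SSSZ), add(Z, Z)))))
  →5  S(add(S(add(SZ, add(Z, Z))), mul(SSZ, add(add(Z, SSSZ), add(Z, Z)))))
  →6  S(S(add(add(SZ, add(Z, Z)), mul(SSZ, add(add(Z, SSSZ), add(Z, Z))))))
  →7  S(S(add(S(add(Z, add(Z, Z))), mul(SSZ, add(add(Z, SSSZ), add(Z, Z))))))
  →8  S(S(S(add(add(Z, add(Z, Z)), mul(SSZ, add(add(Z, SSSZ), add(Z, Z)))))))
  →9  S(S(S(add(add(Z, Z), mul(SSZ, add(add(Z, SSSZ), add(Z, Z)))))))
  →10  S(S(S(add(Z, mul(SSZ, add(add(Z, SSSZ), add(Z, Z)))))))
  →11  S(S(S(mul(SSZ, add(add(Z, SSSZ), add(Z, Z))))))
  →12  S(S(S(add(add(add(Z, SSSZ), add(Z, Z)), mul(SZ, add(add(Z, SSSZ), add(Z, Z)))))))
  →13  S(S(S(add(add(SSSZ, add(Z, Z)), mul(SZ, add(add(Z, SSSZ), add(Z, Z)))))))
  →14  S(S(S(add(S(add(SSZ, add(Z, Z))), mul(SZ, add(add(Z, SSSZ), add(Z, Z)))))))
  →15  S(S(S(S(add(add(SSZ, add(Z, Z)), mul(SZ, add(add(Z, SSSZ), add(Z, Z))))))))
  →16  S(S(S(S(add(S(add(SZ, add(Z, Z))), mul(SZ, add(add(Z, SSSZ), add(Z, Z))))))))
  →17  S(S(S(S(S(add(add(SZ, add(Z, Z)), mul(SZ, add(add(Z, SSSZ), add(Z, Z)))))))))
  →18  S(S(S(S(S(add(S(add(Z, add(Z, Z))), mul(SZ, add(add(Z, SSSZ), add(Z, Z)))))))))
  →19  S(S(S(S(S(S(add(add(Z, add(Z, Z)), mul(SZ, add(add(Z, SSSZ), add(Z, Z))))))))))
  →20  S(S(S(S(S(S(add(add(Z, Z), mul(SZ, add(add(Z, SSSZ), add(Z, Z))))))))))
  →21  S(S(S(S(S(S(add(Z, mul(SZ, add(add(Z, SSSZ), add(Z, Z))))))))))
  →22  S(S(S(S(S(S(mul(SZ, add(add(Z, SSSZ), add(Z, Z)))))))))
  →23  S(S(S(S(S(S(add(add(add(Z, SSSZ), add(Z, Z)), mul(Z, add(add(Z, SSSZ), add(Z, Z))))))))))
  →24  S(S(S(S(S(S(add(add(SSSZ, add(Z, Z)), mul(Z, add(add(Z, SSSZ), add(Z, Z))))))))))
  →25  S(S(S(S(S(S(add(S(add(SSZ, add(Z, Z))), mul(Z, add(add(Z, SSSZ), add(Z, Z))))))))))
  →26  S(S(S(S(S(S(S(add(add(SSZ, add(Z, Z)), mul(Z, add(add(Z, SSSZ), add(Z, Z)))))))))))
  →27  S(S(S(S(S(S(S(add(S(add(SZ, add(Z, Z))), mul(Z, add(add(Z, SSSZ), add(Z, Z)))))))))))
  →28  S(S(S(S(S(S(S(S(add(add(SZ, add(Z, Z)), mul(Z, add(add(Z, SSSZ), add(Z, Z))))))))))))
  →29  S(S(S(S(S(S(S(S(add(S(add(Z, add(Z, Z))), mul(Z, add(add(Z, SSSZ), add(Z, Z))))))))))))
  →30  S(S(S(S(S(S(S(S(S(add(add(Z, add(Z, Z)), mul(Z, add(add(Z, SSSZ), add(Z, Z)))))))))))))
  →31  S(S(S(S(S(S(S(S(S(add(add(Z, Z), mul(Z, add(add(Z, SSSZ), add(Z, Z)))))))))))))
  →32  S(S(S(S(S(S(S(S(S(add(Z, mul(Z, add(add(Z, SSSZ), add(Z, Z)))))))))))))
  →33  S(S(S(S(S(S(S(S(S(mul(Z, add(add(Z, SSSZ), add(Z, Z))))))))))))
  →34  S^9(Z)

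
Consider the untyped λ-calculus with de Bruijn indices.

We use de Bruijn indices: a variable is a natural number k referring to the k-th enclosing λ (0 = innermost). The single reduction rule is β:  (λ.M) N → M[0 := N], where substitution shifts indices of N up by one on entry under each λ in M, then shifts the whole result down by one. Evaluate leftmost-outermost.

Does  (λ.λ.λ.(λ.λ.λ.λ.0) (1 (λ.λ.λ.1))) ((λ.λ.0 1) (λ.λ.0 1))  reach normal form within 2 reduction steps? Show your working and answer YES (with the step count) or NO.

  start: (λ.λ.λ.(λ.λ.λ.λ.0) (1 (λ.λ.λ.1))) ((λ.λ.0 1) (λ.λ.0 1))
  [1] λ.λ.(λ.λ.λ.λ.0) (1 (λ.λ.λ.1))
  [2] λ.λ.λ.λ.λ.0

Answer: YES — reaches normal form λ.λ.λ.λ.λ.0 in 2 ≤ 2 steps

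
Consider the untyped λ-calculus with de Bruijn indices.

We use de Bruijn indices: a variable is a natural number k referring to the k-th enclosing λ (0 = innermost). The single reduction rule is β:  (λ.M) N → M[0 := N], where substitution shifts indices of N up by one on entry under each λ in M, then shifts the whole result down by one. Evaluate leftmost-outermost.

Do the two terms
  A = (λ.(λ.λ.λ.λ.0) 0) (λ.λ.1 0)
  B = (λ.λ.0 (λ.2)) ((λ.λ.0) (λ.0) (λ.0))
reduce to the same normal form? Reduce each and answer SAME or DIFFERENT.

Term A:
  start: (λ.(λ.λ.λ.λ.0) 0) (λ.λ.1 0)
  step 1: (λ.λ.λ.λ.0) (λ.λ.1 0)
  step 2: λ.λ.λ.0

Term B:
  start: (λ.λ.0 (λ.2)) ((λ.λ.0) (λ.0) (λ.0))
  step 1: λ.0 (λ.(λ.λ.0) (λ.0) (λ.0))
  step 2: λ.0 (λ.(λ.0) (λ.0))
  step 3: λ.0 (λ.λ.0)

Answer: DIFFERENT — A ⇓ λ.λ.λ.0, B ⇓ λ.0 (λ.λ.0)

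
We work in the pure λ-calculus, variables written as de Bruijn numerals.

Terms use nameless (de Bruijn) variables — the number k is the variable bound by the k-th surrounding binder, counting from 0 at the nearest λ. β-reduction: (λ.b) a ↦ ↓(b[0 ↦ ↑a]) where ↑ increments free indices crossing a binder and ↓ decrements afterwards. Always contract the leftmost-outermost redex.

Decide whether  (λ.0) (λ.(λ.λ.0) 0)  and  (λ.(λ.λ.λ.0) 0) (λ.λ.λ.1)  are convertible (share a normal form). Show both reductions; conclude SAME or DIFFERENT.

Term A:
  start: (λ.0) (λ.(λ.λ.0) 0)
  step 1: λ.(λ.λ.0) 0
  step 2: λ.λ.0

Term B:
  start: (λ.(λ.λ.λ.0) 0) (λ.λ.λ.1)
  step 1: (λ.λ.λ.0) (λ.λ.λ.1)
  step 2: λ.λ.0

Answer: SAME — A ⇓ λ.λ.0, B ⇓ λ.λ.0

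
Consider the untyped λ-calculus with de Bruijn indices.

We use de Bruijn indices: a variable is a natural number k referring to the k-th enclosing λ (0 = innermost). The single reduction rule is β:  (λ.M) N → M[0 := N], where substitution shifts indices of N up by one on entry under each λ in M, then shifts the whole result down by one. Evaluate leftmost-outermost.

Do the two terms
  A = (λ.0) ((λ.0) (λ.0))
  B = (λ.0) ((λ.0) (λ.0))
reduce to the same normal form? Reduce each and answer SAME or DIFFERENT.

Term A:
  start: (λ.0) ((λ.0) (λ.0))
  step 1: (λ.0) (λ.0)
  step 2: λ.0

Term B:
  start: (λ.0) ((λ.0) (λ.0))
  step 1: (λ.0) (λ.0)
  step 2: λ.0

Answer: SAME — A ⇓ λ.0, B ⇓ λ.0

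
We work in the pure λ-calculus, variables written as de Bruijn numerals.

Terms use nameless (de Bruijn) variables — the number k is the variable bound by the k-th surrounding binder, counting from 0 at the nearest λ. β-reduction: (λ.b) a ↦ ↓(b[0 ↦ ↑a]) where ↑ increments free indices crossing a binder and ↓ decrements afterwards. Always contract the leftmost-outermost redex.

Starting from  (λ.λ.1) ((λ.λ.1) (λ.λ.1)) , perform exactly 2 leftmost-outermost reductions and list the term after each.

  start: (λ.λ.1) ((λ.λ.1) (λ.λ.1))
  [1] λ.(λ.λ.1) (λ.λ.1)
  [2] λ.λ.λ.λ.1

Answer: after 2 steps: λ.λ.λ.λ.1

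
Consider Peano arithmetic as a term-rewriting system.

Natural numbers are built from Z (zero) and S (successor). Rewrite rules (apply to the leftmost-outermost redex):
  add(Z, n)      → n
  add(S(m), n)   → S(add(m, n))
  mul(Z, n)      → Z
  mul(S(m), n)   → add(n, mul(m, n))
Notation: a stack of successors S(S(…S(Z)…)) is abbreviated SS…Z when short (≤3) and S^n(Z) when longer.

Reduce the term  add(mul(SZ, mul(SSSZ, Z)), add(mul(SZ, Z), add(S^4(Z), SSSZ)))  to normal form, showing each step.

  start: add(mul(SZ, mul(SSSZ, Z)), add(mul(SZ, Z), add(S^4(Z), SSSZ)))
  [1] add(add(mul(SSSZ, Z), mul(Z, mul(SSSZ, Z))), add(mul(SZ, Z), add(S^4(Z), SSSZ)))
  [2] add(add(add(Z, mul(SSZ, Z)), mul(Z, mul(SSSZ, Z))), add(mul(SZ, Z), add(S^4(Z), SSSZ)))
  [3] add(add(mul(SSZ, Z), mul(Z, mul(SSSZ, Z))), add(mul(SZ, Z), add(S^4(Z), SSSZ)))
  [4] add(add(add(Z, mul(SZ, Z)), mul(Z, mul(SSSZ, Z))), add(mul(SZ, Z), add(S^4(Z), SSSZ)))
  [5] add(add(mul(SZ, Z), mul(Z, mul(SSSZ, Z))), add(mul(SZ, Z), add(S^4(Z), SSSZ)))
  [6] add(add(add(Z, mul(Z, Z)), mul(Z, mul(SSSZ, Z))), add(mul(SZ, Z), add(S^4(Z), SSSZ)))
  [7] add(add(mul(Z, Z), mul(Z, mul(SSSZ, Z))), add(mul(SZ, Z), add(S^4(Z), SSSZ)))
  [8] add(add(Z, mul(Z, mul(SSSZ, Z))), add(mul(SZ, Z), add(S^4(Z), SSSZ)))
  [9] add(mul(Z, mul(SSSZ, Z)), add(mul(SZ, Z), add(S^4(Z), SSSZ)))
  [10] add(Z, add(mul(SZ, Z), add(S^4(Z), SSSZ)))
  [11] add(mul(SZ, Z), add(S^4(Z), SSSZ))
  [12] add(add(Z, mul(Z, Z)), add(S^4(Z), SSSZ))
  [13] add(mul(Z, Z), add(S^4(Z), SSSZ))
  [14] add(Z, add(S^4(Z), SSSZ))
  [15] add(S^4(Z), SSSZ)
  [16] S(add(SSSZ, SSSZ))
  [17] S(S(add(SSZ, SSSZ)))
  [18] S(S(S(add(SZ, SSSZ))))
  [19] S(S(S(S(add(Z, SSSZ)))))
  [20] S^7(Z)

Answer: normal form = S^7(Z)  (in 20 steps)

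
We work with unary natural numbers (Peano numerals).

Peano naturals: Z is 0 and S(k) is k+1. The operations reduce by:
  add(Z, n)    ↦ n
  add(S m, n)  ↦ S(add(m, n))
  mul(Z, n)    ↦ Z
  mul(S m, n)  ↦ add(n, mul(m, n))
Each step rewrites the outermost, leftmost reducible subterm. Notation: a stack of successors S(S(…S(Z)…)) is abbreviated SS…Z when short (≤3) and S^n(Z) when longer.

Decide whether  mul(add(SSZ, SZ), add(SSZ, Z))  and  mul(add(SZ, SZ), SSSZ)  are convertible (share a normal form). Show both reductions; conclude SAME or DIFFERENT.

Term A:
  start: mul(add(SSZ, SZ), add(SSZ, Z))
  step 1: mul(S(add(SZ, SZ)), add(SSZ, Z))
  step 2: add(add(SSZ, Z), mul(add(SZ, SZ), add(SSZ, Z)))
  step 3: add(S(add(SZ, Z)), mul(add(SZ, SZ), add(SSZ, Z)))
  step 4: S(add(add(SZ, Z), mul(add(SZ, SZ), add(SSZ, Z))))
  step 5: S(add(S(add(Z, Z)), mul(add(SZ, SZ), add(SSZ, Z))))
  step 6: S(S(add(add(Z, Z), mul(add(SZ, SZ), add(SSZ, Z)))))
  step 7: S(S(add(Z, mul(add(SZ, SZ), add(SSZ, Z)))))
  step 8: S(S(mul(add(SZ, SZ), add(SSZ, Z))))
  step 9: S(S(mul(S(add(Z, SZ)), add(SSZ, Z))))
  step 10: S(S(add(add(SSZ, Z), mul(add(Z, SZ), add(SSZ, Z)))))
  step 11: S(S(add(S(add(SZ, Z)), mul(add(Z, SZ), add(SSZ, Z)))))
  step 12: S(S(S(add(add(SZ, Z), mul(add(Z, SZ), add(SSZ, Z))))))
  step 13: S(S(S(add(S(add(Z, Z)), mul(add(Z, SZ), add(SSZ, Z))))))
  step 14: S(S(S(S(add(add(Z, Z), mul(add(Z, SZ), add(SSZ, Z)))))))
  step 15: S(S(S(S(add(Z, mul(add(Z, SZ), add(SSZ, Z)))))))
  step 16: S(S(S(S(mul(add(Z, SZ), add(SSZ, Z))))))
  step 17: S(S(S(S(mul(SZ, add(SSZ, Z))))))
  step 18: S(S(S(S(add(add(SSZ, Z), mul(Z, add(SSZ, Z)))))))
  step 19: S(S(S(S(add(S(add(SZ, Z)), mul(Z, add(SSZ, Z)))))))
  step 20: S(S(S(S(S(add(add(SZ, Z), mul(Z, add(SSZ, Z))))))))
  step 21: S(S(S(S(S(add(S(add(Z, Z)), mul(Z, add(SSZ, Z))))))))
  step 22: S(S(S(S(S(S(add(add(Z, Z), mul(Z, add(SSZ, Z)))))))))
  step 23: S(S(S(S(S(S(add(Z, mul(Z, add(SSZ, Z)))))))))
  step 24: S(S(S(S(S(S(mul(Z, add(SSZ, Z))))))))
  step 25: S^6(Z)

Term B:
  start: mul(add(SZ, SZ), SSSZ)
  step 1: mul(S(add(Z, SZ)), SSSZ)
  step 2: add(SSSZ, mul(add(Z, SZ), SSSZ))
  step 3: S(add(SSZ, mul(add(Z, SZ), SSSZ)))
  step 4: S(S(add(SZ, mul(add(Z, SZ), SSSZ))))
  step 5: S(S(S(add(Z, mul(add(Z, SZ), SSSZ)))))
  step 6: S(S(S(mul(add(Z, SZ), SSSZ))))
  step 7: S(S(S(mul(SZ, SSSZ))))
  step 8: S(S(S(add(SSSZ, mul(Z, SSSZ)))))
  step 9: S(S(S(S(add(SSZ, mul(Z, SSSZ))))))
  step 10: S(S(S(S(S(add(SZ, mul(Z, SSSZ)))))))
  step 11: S(S(S(S(S(S(add(Z, mul(Z, SSSZ))))))))
  step 12: S(S(S(S(S(S(mul(Z, SSSZ)))))))
  step 13: S^6(Z)

Answer: SAME — A ⇓ S^6(Z), B ⇓ S^6(Z)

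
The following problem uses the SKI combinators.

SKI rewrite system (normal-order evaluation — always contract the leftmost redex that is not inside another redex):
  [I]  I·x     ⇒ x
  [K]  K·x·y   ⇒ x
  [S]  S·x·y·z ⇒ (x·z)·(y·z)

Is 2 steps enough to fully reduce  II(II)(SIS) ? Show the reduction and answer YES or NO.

Answer: NO — after 2 steps the term is II(SIS), not yet normal

Reduction:
  start: II(II)(SIS)
  step 1: I(II)(SIS)
  step 2: II(SIS)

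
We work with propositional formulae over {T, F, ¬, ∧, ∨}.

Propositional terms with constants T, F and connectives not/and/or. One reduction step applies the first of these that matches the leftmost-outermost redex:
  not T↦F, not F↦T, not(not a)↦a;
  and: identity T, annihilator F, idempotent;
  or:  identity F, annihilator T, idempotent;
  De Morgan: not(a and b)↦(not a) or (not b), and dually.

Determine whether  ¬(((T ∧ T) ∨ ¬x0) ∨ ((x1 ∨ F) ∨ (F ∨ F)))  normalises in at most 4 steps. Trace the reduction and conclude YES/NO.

  start: ¬(((T ∧ T) ∨ ¬x0) ∨ ((x1 ∨ F) ∨ (F ∨ F)))
  [1] ¬((T ∧ T) ∨ ¬x0) ∧ ¬((x1 ∨ F) ∨ (F ∨ F))
  [2] (¬(T ∧ T) ∧ ¬¬x0) ∧ ¬((x1 ∨ F) ∨ (F ∨ F))
  [3] ((¬T ∨ ¬T) ∧ ¬¬x0) ∧ ¬((x1 ∨ F) ∨ (F ∨ F))
  [4] (¬T ∧ ¬¬x0) ∧ ¬((x1 ∨ F) ∨ (F ∨ F))

Answer: NO — after 4 steps the term is (¬T ∧ ¬¬x0) ∧ ¬((x1 ∨ F) ∨ (F ∨ F)), not yet normal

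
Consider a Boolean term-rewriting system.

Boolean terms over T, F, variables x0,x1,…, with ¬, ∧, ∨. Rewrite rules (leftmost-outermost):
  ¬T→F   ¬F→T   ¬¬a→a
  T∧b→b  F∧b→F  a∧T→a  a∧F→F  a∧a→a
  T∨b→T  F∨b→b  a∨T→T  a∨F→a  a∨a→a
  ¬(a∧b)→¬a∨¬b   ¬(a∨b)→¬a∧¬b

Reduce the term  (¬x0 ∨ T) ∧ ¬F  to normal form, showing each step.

Answer: normal form = T  (in 3 steps)

Derivation:
  start: (¬x0 ∨ T) ∧ ¬F
  [1] T ∧ ¬F
  [2] ¬F
  [3] T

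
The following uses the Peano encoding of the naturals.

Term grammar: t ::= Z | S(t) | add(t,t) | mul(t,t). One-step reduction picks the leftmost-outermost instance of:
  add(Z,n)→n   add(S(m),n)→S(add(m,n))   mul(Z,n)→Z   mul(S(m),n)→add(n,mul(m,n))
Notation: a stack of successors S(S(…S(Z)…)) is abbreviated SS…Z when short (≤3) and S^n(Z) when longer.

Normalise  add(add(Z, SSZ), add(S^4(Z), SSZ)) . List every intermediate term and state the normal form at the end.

Answer: normal form = S^8(Z)  (in 9 steps)

Working:
  start: add(add(Z, SSZ), add(S^4(Z), SSZ))
  step 1: add(SSZ, add(S^4(Z), SSZ))
  step 2: S(add(SZ, add(S^4(Z), SSZ)))
  step 3: S(S(add(Z, add(S^4(Z), SSZ))))
  step 4: S(S(add(S^4(Z), SSZ)))
  step 5: S(S(S(add(SSSZ, SSZ))))
  step 6: S(S(S(S(add(SSZ, SSZ)))))
  step 7: S(S(S(S(S(add(SZ, SSZ))))))
  step 8: S(S(S(S(S(S(add(Z, SSZ)))))))
  step 9: S^8(Z)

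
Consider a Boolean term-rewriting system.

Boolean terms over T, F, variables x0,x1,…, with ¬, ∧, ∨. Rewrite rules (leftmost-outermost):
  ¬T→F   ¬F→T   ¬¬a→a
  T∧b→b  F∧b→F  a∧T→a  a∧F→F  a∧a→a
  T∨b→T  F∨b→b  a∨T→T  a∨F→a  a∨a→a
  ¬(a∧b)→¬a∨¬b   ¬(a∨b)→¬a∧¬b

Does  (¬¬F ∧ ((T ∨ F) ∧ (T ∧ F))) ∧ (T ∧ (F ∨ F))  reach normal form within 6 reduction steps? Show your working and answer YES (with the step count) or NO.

  start: (¬¬F ∧ ((T ∨ F) ∧ (T ∧ F))) ∧ (T ∧ (F ∨ F))
  →1  (F ∧ ((T ∨ F) ∧ (T ∧ F))) ∧ (T ∧ (F ∨ F))
  →2  F ∧ (T ∧ (F ∨ F))
  →3  F

Answer: YES — reaches normal form F in 3 ≤ 6 steps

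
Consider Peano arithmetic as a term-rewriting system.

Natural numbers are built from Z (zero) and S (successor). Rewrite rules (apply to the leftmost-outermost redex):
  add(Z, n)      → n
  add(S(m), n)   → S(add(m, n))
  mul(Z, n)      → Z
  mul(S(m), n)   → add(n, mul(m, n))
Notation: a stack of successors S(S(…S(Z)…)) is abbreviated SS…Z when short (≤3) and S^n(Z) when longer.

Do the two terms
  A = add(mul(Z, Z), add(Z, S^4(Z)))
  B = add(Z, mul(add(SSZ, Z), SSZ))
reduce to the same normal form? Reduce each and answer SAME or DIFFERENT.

Term A:
  start: add(mul(Z, Z), add(Z, S^4(Z)))
  →1  add(Z, add(Z, S^4(Z)))
  →2  add(Z, S^4(Z))
  →3  S^4(Z)

Term B:
  start: add(Z, mul(add(SSZ, Z), SSZ))
  →1  mul(add(SSZ, Z), SSZ)
  →2  mul(S(add(SZ, Z)), SSZ)
  →3  add(SSZ, mul(add(SZ, Z), SSZ))
  →4  S(add(SZ, mul(add(SZ, Z), SSZ)))
  →5  S(S(add(Z, mul(add(SZ, Z), SSZ))))
  →6  S(S(mul(add(SZ, Z), SSZ)))
  →7  S(S(mul(S(add(Z, Z)), SSZ)))
  →8  S(S(add(SSZ, mul(add(Z, Z), SSZ))))
  →9  S(S(S(add(SZ, mul(add(Z, Z), SSZ)))))
  →10  S(S(S(S(add(Z, mul(add(Z, Z), SSZ))))))
  →11  S(S(S(S(mul(add(Z, Z), SSZ)))))
  →12  S(S(S(S(mul(Z, SSZ)))))
  →13  S^4(Z)

Answer: SAME — A ⇓ S^4(Z), B ⇓ S^4(Z)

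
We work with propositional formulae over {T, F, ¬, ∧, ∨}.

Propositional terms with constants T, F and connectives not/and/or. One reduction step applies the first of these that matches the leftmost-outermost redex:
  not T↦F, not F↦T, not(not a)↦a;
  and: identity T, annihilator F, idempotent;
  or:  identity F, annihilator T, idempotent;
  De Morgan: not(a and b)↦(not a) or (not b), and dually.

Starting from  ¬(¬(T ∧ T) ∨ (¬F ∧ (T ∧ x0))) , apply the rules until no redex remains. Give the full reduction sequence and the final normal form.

  start: ¬(¬(T ∧ T) ∨ (¬F ∧ (T ∧ x0)))
  →1  ¬¬(T ∧ T) ∧ ¬(¬F ∧ (T ∧ x0))
  →2  (T ∧ T) ∧ ¬(¬F ∧ (T ∧ x0))
  →3  T ∧ ¬(¬F ∧ (T ∧ x0))
  →4  ¬(¬F ∧ (T ∧ x0))
  →5  ¬¬F ∨ ¬(T ∧ x0)
  →6  F ∨ ¬(T ∧ x0)
  →7  ¬(T ∧ x0)
  →8  ¬T ∨ ¬x0
  →9  F ∨ ¬x0
  →10  ¬x0

Answer: normal form = ¬x0  (in 10 steps)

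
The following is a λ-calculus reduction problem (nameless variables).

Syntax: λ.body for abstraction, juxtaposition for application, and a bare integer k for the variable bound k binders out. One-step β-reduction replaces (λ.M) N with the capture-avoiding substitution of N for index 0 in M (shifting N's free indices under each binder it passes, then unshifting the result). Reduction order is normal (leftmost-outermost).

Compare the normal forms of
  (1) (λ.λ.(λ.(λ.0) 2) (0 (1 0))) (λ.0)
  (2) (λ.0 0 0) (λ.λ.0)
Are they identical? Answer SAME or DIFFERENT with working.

Term A:
  start: (λ.λ.(λ.(λ.0) 2) (0 (1 0))) (λ.0)
  [1] λ.(λ.(λ.0) (λ.0)) (0 ((λ.0) 0))
  [2] λ.(λ.0) (λ.0)
  [3] λ.λ.0

Term B:
  start: (λ.0 0 0) (λ.λ.0)
  [1] (λ.λ.0) (λ.λ.0) (λ.λ.0)
  [2] (λ.0) (λ.λ.0)
  [3] λ.λ.0

Answer: SAME — A ⇓ λ.λ.0, B ⇓ λ.λ.0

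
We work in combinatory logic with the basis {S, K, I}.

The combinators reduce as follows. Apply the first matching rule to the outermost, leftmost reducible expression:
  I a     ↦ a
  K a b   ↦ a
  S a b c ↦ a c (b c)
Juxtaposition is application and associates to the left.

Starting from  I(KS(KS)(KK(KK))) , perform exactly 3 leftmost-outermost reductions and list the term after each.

Answer: after 3 steps: SK

Working:
  start: I(KS(KS)(KK(KK)))
  →1  KS(KS)(KK(KK))
  →2  S(KK(KK))
  →3  SK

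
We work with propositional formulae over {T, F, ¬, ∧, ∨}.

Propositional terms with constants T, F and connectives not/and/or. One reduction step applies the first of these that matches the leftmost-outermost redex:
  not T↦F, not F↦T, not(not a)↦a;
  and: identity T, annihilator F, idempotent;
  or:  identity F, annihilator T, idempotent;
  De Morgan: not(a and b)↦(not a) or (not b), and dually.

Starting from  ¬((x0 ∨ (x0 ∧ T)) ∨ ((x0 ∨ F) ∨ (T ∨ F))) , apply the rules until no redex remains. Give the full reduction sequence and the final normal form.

Answer: normal form = F  (in 15 steps)

Derivation:
  start: ¬((x0 ∨ (x0 ∧ T)) ∨ ((x0 ∨ F) ∨ (T ∨ F)))
  step 1: ¬(x0 ∨ (x0 ∧ T)) ∧ ¬((x0 ∨ F) ∨ (T ∨ F))
  step 2: (¬x0 ∧ ¬(x0 ∧ T)) ∧ ¬((x0 ∨ F) ∨ (T ∨ F))
  step 3: (¬x0 ∧ (¬x0 ∨ ¬T)) ∧ ¬((x0 ∨ F) ∨ (T ∨ F))
  step 4: (¬x0 ∧ (¬x0 ∨ F)) ∧ ¬((x0 ∨ F) ∨ (T ∨ F))
  step 5: (¬x0 ∧ ¬x0) ∧ ¬((x0 ∨ F) ∨ (T ∨ F))
  step 6: ¬x0 ∧ ¬((x0 ∨ F) ∨ (T ∨ F))
  step 7: ¬x0 ∧ (¬(x0 ∨ F) ∧ ¬(T ∨ F))
  step 8: ¬x0 ∧ ((¬x0 ∧ ¬F) ∧ ¬(T ∨ F))
  step 9: ¬x0 ∧ ((¬x0 ∧ T) ∧ ¬(T ∨ F))
  step 10: ¬x0 ∧ (¬x0 ∧ ¬(T ∨ F))
  step 11: ¬x0 ∧ (¬x0 ∧ (¬T ∧ ¬F))
  step 12: ¬x0 ∧ (¬x0 ∧ (F ∧ ¬F))
  step 13: ¬x0 ∧ (¬x0 ∧ F)
  step 14: ¬x0 ∧ F
  step 15: F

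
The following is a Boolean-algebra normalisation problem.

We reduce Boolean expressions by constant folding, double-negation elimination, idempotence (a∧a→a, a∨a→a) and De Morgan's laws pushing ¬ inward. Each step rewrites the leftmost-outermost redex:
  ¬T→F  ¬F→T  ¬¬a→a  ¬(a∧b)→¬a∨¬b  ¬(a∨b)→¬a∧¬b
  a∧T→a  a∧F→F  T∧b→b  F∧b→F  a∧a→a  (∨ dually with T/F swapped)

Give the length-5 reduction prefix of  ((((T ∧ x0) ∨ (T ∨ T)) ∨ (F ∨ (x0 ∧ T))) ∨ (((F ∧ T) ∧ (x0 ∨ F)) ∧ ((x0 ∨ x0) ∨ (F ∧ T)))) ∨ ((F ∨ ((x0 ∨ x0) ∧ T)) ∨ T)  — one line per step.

Answer: after 5 steps: T ∨ ((F ∨ ((x0 ∨ x0) ∧ T)) ∨ T)

Derivation:
  start: ((((T ∧ x0) ∨ (T ∨ T)) ∨ (F ∨ (x0 ∧ T))) ∨ (((F ∧ T) ∧ (x0 ∨ F)) ∧ ((x0 ∨ x0) ∨ (F ∧ T)))) ∨ ((F ∨ ((x0 ∨ x0) ∧ T)) ∨ T)
  [1] (((x0 ∨ (T ∨ T)) ∨ (F ∨ (x0 ∧ T))) ∨ (((F ∧ T) ∧ (x0 ∨ F)) ∧ ((x0 ∨ x0) ∨ (F ∧ T)))) ∨ ((F ∨ ((x0 ∨ x0) ∧ T)) ∨ T)
  [2] (((x0 ∨ T) ∨ (F ∨ (x0 ∧ T))) ∨ (((F ∧ T) ∧ (x0 ∨ F)) ∧ ((x0 ∨ x0) ∨ (F ∧ T)))) ∨ ((F ∨ ((x0 ∨ x0) ∧ T)) ∨ T)
  [3] ((T ∨ (F ∨ (x0 ∧ T))) ∨ (((F ∧ T) ∧ (x0 ∨ F)) ∧ ((x0 ∨ x0) ∨ (F ∧ T)))) ∨ ((F ∨ ((x0 ∨ x0) ∧ T)) ∨ T)
  [4] (T ∨ (((F ∧ T) ∧ (x0 ∨ F)) ∧ ((x0 ∨ x0) ∨ (F ∧ T)))) ∨ ((F ∨ ((x0 ∨ x0) ∧ T)) ∨ T)
  [5] T ∨ ((F ∨ ((x0 ∨ x0) ∧ T)) ∨ T)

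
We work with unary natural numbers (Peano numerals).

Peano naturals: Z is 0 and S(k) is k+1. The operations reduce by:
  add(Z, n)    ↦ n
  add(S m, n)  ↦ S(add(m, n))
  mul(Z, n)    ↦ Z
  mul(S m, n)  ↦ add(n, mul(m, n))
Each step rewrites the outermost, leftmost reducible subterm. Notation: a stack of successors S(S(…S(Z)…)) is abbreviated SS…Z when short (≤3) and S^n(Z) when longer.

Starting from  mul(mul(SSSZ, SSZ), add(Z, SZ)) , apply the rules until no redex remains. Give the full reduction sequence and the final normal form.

Answer: normal form = S^6(Z)  (in 38 steps)

Working:
  start: mul(mul(SSSZ, SSZ), add(Z, SZ))
  step 1: mul(add(SSZ, mul(SSZ, SSZ)), add(Z, SZ))
  step 2: mul(S(add(SZ, mul(SSZ, SSZ))), add(Z, SZ))
  step 3: add(add(Z, SZ), mul(add(SZ, mul(SSZ, SSZ)), add(Z, SZ)))
  step 4: add(SZ, mul(add(SZ, mul(SSZ, SSZ)), add(Z, SZ)))
  step 5: S(add(Z, mul(add(SZ, mul(SSZ, SSZ)), add(Z, SZ))))
  step 6: S(mul(add(SZ, mul(SSZ, SSZ)), add(Z, SZ)))
  step 7: S(mul(S(add(Z, mul(SSZ, SSZ))), add(Z, SZ)))
  step 8: S(add(add(Z, SZ), mul(add(Z, mul(SSZ, SSZ)), add(Z, SZ))))
  step 9: S(add(SZ, mul(add(Z, mul(SSZ, SSZ)), add(Z, SZ))))
  step 10: S(S(add(Z, mul(add(Z, mul(SSZ, SSZ)), add(Z, SZ)))))
  step 11: S(S(mul(add(Z, mul(SSZ, SSZ)), add(Z, SZ))))
  step 12: S(S(mul(mul(SSZ, SSZ), add(Z, SZ))))
  step 13: S(S(mul(add(SSZ, mul(SZ, SSZ)), add(Z, SZ))))
  step 14: S(S(mul(S(add(SZ, mul(SZ, SSZ))), add(Z, SZ))))
  step 15: S(S(add(add(Z, SZ), mul(add(SZ, mul(SZ, SSZ)), add(Z, SZ)))))
  step 16: S(S(add(SZ, mul(add(SZ, mul(SZ, SSZ)), add(Z, SZ)))))
  step 17: S(S(S(add(Z, mul(add(SZ, mul(SZ, SSZ)), add(Z, SZ))))))
  step 18: S(S(S(mul(add(SZ, mul(SZ, SSZ)), add(Z, SZ)))))
  step 19: S(S(S(mul(S(add(Z, mul(SZ, SSZ))), add(Z, SZ)))))
  step 20: S(S(S(add(add(Z, SZ), mul(add(Z, mul(SZ, SSZ)), add(Z, SZ))))))
  step 21: S(S(S(add(SZ, mul(add(Z, mul(SZ, SSZ)), add(Z, SZ))))))
  step 22: S(S(S(S(add(Z, mul(add(Z, mul(SZ, SSZ)), add(Z, SZ)))))))
  step 23: S(S(S(S(mul(add(Z, mul(SZ, SSZ)), add(Z, SZ))))))
  step 24: S(S(S(S(mul(mul(SZ, SSZ), add(Z, SZ))))))
  step 25: S(S(S(S(mul(add(SSZ, mul(Z, SSZ)), add(Z, SZ))))))
  step 26: S(S(S(S(mul(S(add(SZ, mul(Z, SSZ))), add(Z, SZ))))))
  step 27: S(S(S(S(add(add(Z, SZ), mul(add(SZ, mul(Z, SSZ)), add(Z, SZ)))))))
  step 28: S(S(S(S(add(SZ, mul(add(SZ, mul(Z, SSZ)), add(Z, SZ)))))))
  step 29: S(S(S(S(S(add(Z, mul(add(SZ, mul(Z, SSZ)), add(Z, SZ))))))))
  step 30: S(S(S(S(S(mul(add(SZ, mul(Z, SSZ)), add(Z, SZ)))))))
  step 31: S(S(S(S(S(mul(S(add(Z, mul(Z, SSZ))), add(Z, SZ)))))))
  step 32: S(S(S(S(S(add(add(Z, SZ), mul(add(Z, mul(Z, SSZ)), add(Z, SZ))))))))
  step 33: S(S(S(S(S(add(SZ, mul(add(Z, mul(Z, SSZ)), add(Z, SZ))))))))
  step 34: S(S(S(S(S(S(add(Z, mul(add(Z, mul(Z, SSZ)), add(Z, SZ)))))))))
  step 35: S(S(S(S(S(S(mul(add(Z, mul(Z, SSZ)), add(Z, SZ))))))))
  step 36: S(S(S(S(S(S(mul(mul(Z, SSZ), add(Z, SZ))))))))
  step 37: S(S(S(S(S(S(mul(Z, add(Z, SZ))))))))
  step 38: S^6(Z)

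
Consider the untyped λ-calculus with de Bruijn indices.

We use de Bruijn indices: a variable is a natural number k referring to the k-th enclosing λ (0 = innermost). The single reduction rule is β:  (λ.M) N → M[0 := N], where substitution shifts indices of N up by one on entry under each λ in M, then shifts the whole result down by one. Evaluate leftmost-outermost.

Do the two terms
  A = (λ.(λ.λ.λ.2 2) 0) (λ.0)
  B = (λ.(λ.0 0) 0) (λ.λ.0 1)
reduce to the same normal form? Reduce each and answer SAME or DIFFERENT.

Term A:
  start: (λ.(λ.λ.λ.2 2) 0) (λ.0)
  [1] (λ.λ.λ.2 2) (λ.0)
  [2] λ.λ.(λ.0) (λ.0)
  [3] λ.λ.λ.0

Term B:
  start: (λ.(λ.0 0) 0) (λ.λ.0 1)
  [1] (λ.0 0) (λ.λ.0 1)
  [2] (λ.λ.0 1) (λ.λ.0 1)
  [3] λ.0 (λ.λ.0 1)

Answer: DIFFERENT — A ⇓ λ.λ.λ.0, B ⇓ λ.0 (λ.λ.0 1)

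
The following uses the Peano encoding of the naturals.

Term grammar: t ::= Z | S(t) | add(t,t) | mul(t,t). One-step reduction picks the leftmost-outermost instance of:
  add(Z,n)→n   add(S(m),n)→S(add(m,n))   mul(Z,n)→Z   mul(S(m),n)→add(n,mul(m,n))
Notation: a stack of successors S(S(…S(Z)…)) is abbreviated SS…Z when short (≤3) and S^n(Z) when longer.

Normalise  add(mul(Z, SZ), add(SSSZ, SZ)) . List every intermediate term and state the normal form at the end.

Answer: normal form = S^4(Z)  (in 6 steps)

Derivation:
  start: add(mul(Z, SZ), add(SSSZ, SZ))
  step 1: add(Z, add(SSSZ, SZ))
  step 2: add(SSSZ, SZ)
  step 3: S(add(SSZ, SZ))
  step 4: S(S(add(SZ, SZ)))
  step 5: S(S(S(add(Z, SZ))))
  step 6: S^4(Z)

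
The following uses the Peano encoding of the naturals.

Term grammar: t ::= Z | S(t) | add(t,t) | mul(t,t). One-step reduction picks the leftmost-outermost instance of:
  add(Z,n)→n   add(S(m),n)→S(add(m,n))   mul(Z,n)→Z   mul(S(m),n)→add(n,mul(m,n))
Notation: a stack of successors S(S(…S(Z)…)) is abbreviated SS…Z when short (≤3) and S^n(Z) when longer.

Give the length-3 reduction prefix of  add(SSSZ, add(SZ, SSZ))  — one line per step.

Answer: after 3 steps: S(S(S(add(Z, add(SZ, SSZ)))))

Derivation:
  start: add(SSSZ, add(SZ, SSZ))
  [1] S(add(SSZ, add(SZ, SSZ)))
  [2] S(S(add(SZ, add(SZ, SSZ))))
  [3] S(S(S(add(Z, add(SZ, SSZ)))))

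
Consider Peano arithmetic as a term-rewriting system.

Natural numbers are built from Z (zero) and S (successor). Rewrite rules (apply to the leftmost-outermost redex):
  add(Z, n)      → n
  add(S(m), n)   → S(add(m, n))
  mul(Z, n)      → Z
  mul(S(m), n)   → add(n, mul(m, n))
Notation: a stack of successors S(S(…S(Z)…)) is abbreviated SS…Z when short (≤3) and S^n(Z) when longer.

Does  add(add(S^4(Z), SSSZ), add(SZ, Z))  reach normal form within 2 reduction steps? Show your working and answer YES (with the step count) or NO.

Answer: NO — after 2 steps the term is S(add(add(SSSZ, SSSZ), add(SZ, Z))), not yet normal

Reduction:
  start: add(add(S^4(Z), SSSZ), add(SZ, Z))
  step 1: add(S(add(SSSZ, SSSZ)), add(SZ, Z))
  step 2: S(add(add(SSSZ, SSSZ), add(SZ, Z)))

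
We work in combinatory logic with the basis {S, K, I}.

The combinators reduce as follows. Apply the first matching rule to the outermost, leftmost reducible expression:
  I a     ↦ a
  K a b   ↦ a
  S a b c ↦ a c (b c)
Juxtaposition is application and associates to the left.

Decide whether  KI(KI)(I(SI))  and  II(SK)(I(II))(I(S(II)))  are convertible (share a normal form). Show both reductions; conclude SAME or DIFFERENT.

Term A:
  start: KI(KI)(I(SI))
  [1] I(I(SI))
  [2] I(SI)
  [3] SI

Term B:
  start: II(SK)(I(II))(I(S(II)))
  [1] I(SK)(I(II))(I(S(II)))
  [2] SK(I(II))(I(S(II)))
  [3] K(I(S(II)))(I(II)(I(S(II))))
  [4] I(S(II))
  [5] S(II)
  [6] SI

Answer: SAME — A ⇓ SI, B ⇓ SI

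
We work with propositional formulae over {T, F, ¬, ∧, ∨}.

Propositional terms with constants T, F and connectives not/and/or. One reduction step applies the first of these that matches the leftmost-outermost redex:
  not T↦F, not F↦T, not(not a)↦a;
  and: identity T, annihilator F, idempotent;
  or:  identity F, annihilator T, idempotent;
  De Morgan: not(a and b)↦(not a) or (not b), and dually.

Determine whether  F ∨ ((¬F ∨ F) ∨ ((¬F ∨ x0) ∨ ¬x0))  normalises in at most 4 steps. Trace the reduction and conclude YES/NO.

Answer: YES — reaches normal form T in 4 ≤ 4 steps

Reduction:
  start: F ∨ ((¬F ∨ F) ∨ ((¬F ∨ x0) ∨ ¬x0))
  →1  (¬F ∨ F) ∨ ((¬F ∨ x0) ∨ ¬x0)
  →2  ¬F ∨ ((¬F ∨ x0) ∨ ¬x0)
  →3  T ∨ ((¬F ∨ x0) ∨ ¬x0)
  →4  T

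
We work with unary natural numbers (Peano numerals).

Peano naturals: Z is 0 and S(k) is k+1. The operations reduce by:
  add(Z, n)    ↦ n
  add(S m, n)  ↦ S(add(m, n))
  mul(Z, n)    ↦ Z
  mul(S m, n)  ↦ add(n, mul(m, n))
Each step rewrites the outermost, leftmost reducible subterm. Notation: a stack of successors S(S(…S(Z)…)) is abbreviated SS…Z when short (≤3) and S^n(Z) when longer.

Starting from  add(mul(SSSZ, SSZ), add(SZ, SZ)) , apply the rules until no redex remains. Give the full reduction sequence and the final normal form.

  start: add(mul(SSSZ, SSZ), add(SZ, SZ))
  →1  add(add(SSZ, mul(SSZ, SSZ)), add(SZ, SZ))
  →2  add(S(add(SZ, mul(SSZ, SSZ))), add(SZ, SZ))
  →3  S(add(add(SZ, mul(SSZ, SSZ)), add(SZ, SZ)))
  →4  S(add(S(add(Z, mul(SSZ, SSZ))), add(SZ, SZ)))
  →5  S(S(add(add(Z, mul(SSZ, SSZ)), add(SZ, SZ))))
  →6  S(S(add(mul(SSZ, SSZ), add(SZ, SZ))))
  →7  S(S(add(add(SSZ, mul(SZ, SSZ)), add(SZ, SZ))))
  →8  S(S(add(S(add(SZ, mul(SZ, SSZ))), add(SZ, SZ))))
  →9  S(S(S(add(add(SZ, mul(SZ, SSZ)), add(SZ, SZ)))))
  →10  S(S(S(add(S(add(Z, mul(SZ, SSZ))), add(SZ, SZ)))))
  →11  S(S(S(S(add(add(Z, mul(SZ, SSZ)), add(SZ, SZ))))))
  →12  S(S(S(S(add(mul(SZ, SSZ), add(SZ, SZ))))))
  →13  S(S(S(S(add(add(SSZ, mul(Z, SSZ)), add(SZ, SZ))))))
  →14  S(S(S(S(add(S(add(SZ, mul(Z, SSZ))), add(SZ, SZ))))))
  →15  S(S(S(S(S(add(add(SZ, mul(Z, SSZ)), add(SZ, SZ)))))))
  →16  S(S(S(S(S(add(S(add(Z, mul(Z, SSZ))), add(SZ, SZ)))))))
  →17  S(S(S(S(S(S(add(add(Z, mul(Z, SSZ)), add(SZ, SZ))))))))
  →18  S(S(S(S(S(S(add(mul(Z, SSZ), add(SZ, SZ))))))))
  →19  S(S(S(S(S(S(add(Z, add(SZ, SZ))))))))
  →20  S(S(S(S(S(S(add(SZ, SZ)))))))
  →21  S(S(S(S(S(S(S(add(Z, SZ))))))))
  →22  S^8(Z)

Answer: normal form = S^8(Z)  (in 22 steps)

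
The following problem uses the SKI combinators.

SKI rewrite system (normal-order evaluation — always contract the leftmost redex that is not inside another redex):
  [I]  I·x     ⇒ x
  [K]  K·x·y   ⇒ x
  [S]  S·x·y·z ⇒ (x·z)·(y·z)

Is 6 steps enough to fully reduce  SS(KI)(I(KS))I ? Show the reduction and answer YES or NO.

  start: SS(KI)(I(KS))I
  step 1: S(I(KS))(KI(I(KS)))I
  step 2: I(KS)I(KI(I(KS))I)
  step 3: KSI(KI(I(KS))I)
  step 4: S(KI(I(KS))I)
  step 5: S(II)
  step 6: SI

Answer: YES — reaches normal form SI in 6 ≤ 6 steps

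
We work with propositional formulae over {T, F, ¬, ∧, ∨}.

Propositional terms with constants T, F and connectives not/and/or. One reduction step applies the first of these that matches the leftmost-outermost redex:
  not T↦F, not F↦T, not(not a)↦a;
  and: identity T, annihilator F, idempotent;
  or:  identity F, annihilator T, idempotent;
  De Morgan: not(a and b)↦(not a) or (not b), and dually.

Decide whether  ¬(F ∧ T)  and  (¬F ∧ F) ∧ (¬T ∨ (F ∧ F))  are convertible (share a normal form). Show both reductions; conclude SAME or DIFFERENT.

Term A:
  start: ¬(F ∧ T)
  step 1: ¬F ∨ ¬T
  step 2: T ∨ ¬T
  step 3: T

Term B:
  start: (¬F ∧ F) ∧ (¬T ∨ (F ∧ F))
  step 1: F ∧ (¬T ∨ (F ∧ F))
  step 2: F

Answer: DIFFERENT — A ⇓ T, B ⇓ F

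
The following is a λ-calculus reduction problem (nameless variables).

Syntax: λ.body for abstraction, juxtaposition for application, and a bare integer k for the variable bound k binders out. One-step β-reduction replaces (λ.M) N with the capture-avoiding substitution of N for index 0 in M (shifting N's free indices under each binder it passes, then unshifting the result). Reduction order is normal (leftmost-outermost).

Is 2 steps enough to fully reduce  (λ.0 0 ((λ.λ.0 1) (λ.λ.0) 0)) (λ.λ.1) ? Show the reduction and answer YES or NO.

  start: (λ.0 0 ((λ.λ.0 1) (λ.λ.0) 0)) (λ.λ.1)
  →1  (λ.λ.1) (λ.λ.1) ((λ.λ.0 1) (λ.λ.0) (λ.λ.1))
  →2  (λ.λ.λ.1) ((λ.λ.0 1) (λ.λ.0) (λ.λ.1))

Answer: NO — after 2 steps the term is (λ.λ.λ.1) ((λ.λ.0 1) (λ.λ.0) (λ.λ.1)), not yet normal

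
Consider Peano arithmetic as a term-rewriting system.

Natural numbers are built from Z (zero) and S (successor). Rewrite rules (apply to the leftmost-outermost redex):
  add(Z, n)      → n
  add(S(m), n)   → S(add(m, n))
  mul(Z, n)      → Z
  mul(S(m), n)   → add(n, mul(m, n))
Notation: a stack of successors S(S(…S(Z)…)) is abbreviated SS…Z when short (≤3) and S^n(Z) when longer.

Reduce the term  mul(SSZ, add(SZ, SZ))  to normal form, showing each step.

  start: mul(SSZ, add(SZ, SZ))
  →1  add(add(SZ, SZ), mul(SZ, add(SZ, SZ)))
  →2  add(S(add(Z, SZ)), mul(SZ, add(SZ, SZ)))
  →3  S(add(add(Z, SZ), mul(SZ, add(SZ, SZ))))
  →4  S(add(SZ, mul(SZ, add(SZ, SZ))))
  →5  S(S(add(Z, mul(SZ, add(SZ, SZ)))))
  →6  S(S(mul(SZ, add(SZ, SZ))))
  →7  S(S(add(add(SZ, SZ), mul(Z, add(SZ, SZ)))))
  →8  S(S(add(S(add(Z, SZ)), mul(Z, add(SZ, SZ)))))
  →9  S(S(S(add(add(Z, SZ), mul(Z, add(SZ, SZ))))))
  →10  S(S(S(add(SZ, mul(Z, add(SZ, SZ))))))
  →11  S(S(S(S(add(Z, mul(Z, add(SZ, SZ)))))))
  →12  S(S(S(S(mul(Z, add(SZ, SZ))))))
  →13  S^4(Z)

Answer: normal form = S^4(Z)  (in 13 steps)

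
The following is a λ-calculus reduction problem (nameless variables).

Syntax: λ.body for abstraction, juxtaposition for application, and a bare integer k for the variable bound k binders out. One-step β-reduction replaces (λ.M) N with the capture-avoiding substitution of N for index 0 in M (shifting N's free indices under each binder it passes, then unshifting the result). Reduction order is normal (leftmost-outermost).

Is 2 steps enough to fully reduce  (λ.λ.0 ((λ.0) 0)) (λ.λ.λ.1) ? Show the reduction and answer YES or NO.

Answer: YES — reaches normal form λ.0 0 in 2 ≤ 2 steps

Reduction:
  start: (λ.λ.0 ((λ.0) 0)) (λ.λ.λ.1)
  [1] λ.0 ((λ.0) 0)
  [2] λ.0 0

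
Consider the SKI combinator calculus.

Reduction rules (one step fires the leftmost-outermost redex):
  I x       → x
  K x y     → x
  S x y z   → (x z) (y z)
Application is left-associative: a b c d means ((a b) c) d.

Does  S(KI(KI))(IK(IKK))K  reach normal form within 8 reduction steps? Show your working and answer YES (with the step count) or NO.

  start: S(KI(KI))(IK(IKK))K
  →1  KI(KI)K(IK(IKK)K)
  →2  IK(IK(IKK)K)
  →3  K(IK(IKK)K)
  →4  K(K(IKK)K)
  →5  K(IKK)
  →6  K(KK)

Answer: YES — reaches normal form K(KK) in 6 ≤ 8 steps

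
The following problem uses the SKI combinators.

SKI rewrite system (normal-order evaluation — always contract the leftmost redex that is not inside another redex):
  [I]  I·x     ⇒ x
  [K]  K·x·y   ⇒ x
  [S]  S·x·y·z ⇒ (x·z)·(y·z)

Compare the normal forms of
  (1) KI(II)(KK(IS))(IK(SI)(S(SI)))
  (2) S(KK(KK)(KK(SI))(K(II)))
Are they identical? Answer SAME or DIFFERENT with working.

Term A:
  start: KI(II)(KK(IS))(IK(SI)(S(SI)))
  [1] I(KK(IS))(IK(SI)(S(SI)))
  [2] KK(IS)(IK(SI)(S(SI)))
  [3] K(IK(SI)(S(SI)))
  [4] K(K(SI)(S(SI)))
  [5] K(SI)

Term B:
  start: S(KK(KK)(KK(SI))(K(II)))
  [1] S(K(KK(SI))(K(II)))
  [2] S(KK(SI))
  [3] SK

Answer: DIFFERENT — A ⇓ K(SI), B ⇓ SK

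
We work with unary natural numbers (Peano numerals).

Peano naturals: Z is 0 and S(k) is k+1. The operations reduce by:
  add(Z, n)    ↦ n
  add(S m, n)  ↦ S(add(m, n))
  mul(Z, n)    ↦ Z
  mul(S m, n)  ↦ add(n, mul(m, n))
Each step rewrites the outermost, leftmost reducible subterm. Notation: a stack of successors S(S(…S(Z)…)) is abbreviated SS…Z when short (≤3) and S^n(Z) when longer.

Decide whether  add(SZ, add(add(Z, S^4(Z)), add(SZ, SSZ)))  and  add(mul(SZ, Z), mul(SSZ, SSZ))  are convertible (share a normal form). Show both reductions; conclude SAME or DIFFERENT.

Answer: DIFFERENT — A ⇓ S^8(Z), B ⇓ S^4(Z)

Derivation:
Term A:
  start: add(SZ, add(add(Z, S^4(Z)), add(SZ, SSZ)))
  step 1: S(add(Z, add(add(Z, S^4(Z)), add(SZ, SSZ))))
  step 2: S(add(add(Z, S^4(Z)), add(SZ, SSZ)))
  step 3: S(add(S^4(Z), add(SZ, SSZ)))
  step 4: S(S(add(SSSZ, add(SZ, SSZ))))
  step 5: S(S(S(add(SSZ, add(SZ, SSZ)))))
  step 6: S(S(S(S(add(SZ, add(SZ, SSZ))))))
  step 7: S(S(S(S(S(add(Z, add(SZ, SSZ)))))))
  step 8: S(S(S(S(S(add(SZ, SSZ))))))
  step 9: S(S(S(S(S(S(add(Z, SSZ)))))))
  step 10: S^8(Z)

Term B:
  start: add(mul(SZ, Z), mul(SSZ, SSZ))
  step 1: add(add(Z, mul(Z, Z)), mul(SSZ, SSZ))
  step 2: add(mul(Z, Z), mul(SSZ, SSZ))
  step 3: add(Z, mul(SSZ, SSZ))
  step 4: mul(SSZ, SSZ)
  step 5: add(SSZ, mul(SZ, SSZ))
  step 6: S(add(SZ, mul(SZ, SSZ)))
  step 7: S(S(add(Z, mul(SZ, SSZ))))
  step 8: S(S(mul(SZ, SSZ)))
  step 9: S(S(add(SSZ, mul(Z, SSZ))))
  step 10: S(S(S(add(SZ, mul(Z, SSZ)))))
  step 11: S(S(S(S(add(Z, mul(Z, SSZ))))))
  step 12: S(S(S(S(mul(Z, SSZ)))))
  step 13: S^4(Z)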